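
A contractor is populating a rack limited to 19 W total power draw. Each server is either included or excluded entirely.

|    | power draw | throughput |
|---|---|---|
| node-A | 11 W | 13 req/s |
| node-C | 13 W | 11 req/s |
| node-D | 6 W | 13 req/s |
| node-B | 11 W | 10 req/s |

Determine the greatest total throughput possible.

26

This is a 0-1 knapsack instance.
node-C + node-D: power draw 13 + 6 = 19 ≤ 19, throughput 11 + 13 = 24.
node-A + node-D: power draw 11 + 6 = 17 ≤ 19, throughput 13 + 13 = 26.
Best is node-A and node-D with total throughput 26.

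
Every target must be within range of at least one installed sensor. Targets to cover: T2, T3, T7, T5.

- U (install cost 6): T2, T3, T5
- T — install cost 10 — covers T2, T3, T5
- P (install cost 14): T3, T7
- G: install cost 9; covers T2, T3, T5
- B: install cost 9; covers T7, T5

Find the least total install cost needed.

15

Choose U and B: together they cover T2, T3, T7, T5 — every target.
Total install cost: 6 + 9 = 15.
No cover costs less than 15.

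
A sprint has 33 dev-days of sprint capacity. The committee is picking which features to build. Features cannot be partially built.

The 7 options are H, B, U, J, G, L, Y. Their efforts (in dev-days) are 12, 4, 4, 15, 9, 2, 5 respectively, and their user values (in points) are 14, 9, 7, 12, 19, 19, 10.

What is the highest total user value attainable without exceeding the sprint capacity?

Take H, B, G, L, and Y: effort 12 + 4 + 9 + 2 + 5 = 32 ≤ 33, user value 14 + 9 + 19 + 19 + 10 = 71.
No other feasible combination does better.

71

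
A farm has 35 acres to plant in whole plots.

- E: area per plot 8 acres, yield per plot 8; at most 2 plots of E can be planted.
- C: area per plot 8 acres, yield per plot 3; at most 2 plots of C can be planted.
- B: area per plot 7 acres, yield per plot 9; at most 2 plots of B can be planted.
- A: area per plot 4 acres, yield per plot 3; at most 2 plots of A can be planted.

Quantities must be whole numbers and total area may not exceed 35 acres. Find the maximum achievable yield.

37

2×E, 2×B, and 1×A: area 34 ≤ 35, yield 2·8 + 2·9 + 1·3 = 37.
2×E and 2×B: area 30 ≤ 35, yield 2·8 + 2·9 = 34.
Best is 37.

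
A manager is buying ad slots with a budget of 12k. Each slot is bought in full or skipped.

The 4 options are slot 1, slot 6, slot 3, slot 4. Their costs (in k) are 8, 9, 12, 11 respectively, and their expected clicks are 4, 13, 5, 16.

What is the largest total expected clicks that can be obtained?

Allowing fractional choices, the relaxed optimum would be about 17.4, but ad slots are indivisible.
slot 6: cost 9 ≤ 12, expected clicks 13.
slot 4: cost 11 ≤ 12, expected clicks 16.
Best is slot 4 with total expected clicks 16.

16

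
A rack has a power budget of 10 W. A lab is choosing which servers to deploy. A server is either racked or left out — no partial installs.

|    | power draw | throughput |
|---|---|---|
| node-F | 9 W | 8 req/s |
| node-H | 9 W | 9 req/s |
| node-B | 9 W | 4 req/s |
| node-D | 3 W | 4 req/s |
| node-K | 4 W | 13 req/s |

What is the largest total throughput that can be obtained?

node-D + node-K: power draw 3 + 4 = 7 ≤ 10, throughput 4 + 13 = 17.
node-K: power draw 4 ≤ 10, throughput 13.
Best is node-D and node-K with total throughput 17.

17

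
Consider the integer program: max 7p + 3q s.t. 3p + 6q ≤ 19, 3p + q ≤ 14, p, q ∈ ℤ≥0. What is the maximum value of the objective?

(p,q)=(4,1): 3·4+6·1=18≤19, 3·4+1·1=13≤14, objective 31.
(p,q)=(4,0): 3·4+6·0=12≤19, 3·4+1·0=12≤14, objective 28.
(p,q)=(3,1): 3·3+6·1=15≤19, 3·3+1·1=10≤14, objective 24.
No feasible integer point exceeds 31.

31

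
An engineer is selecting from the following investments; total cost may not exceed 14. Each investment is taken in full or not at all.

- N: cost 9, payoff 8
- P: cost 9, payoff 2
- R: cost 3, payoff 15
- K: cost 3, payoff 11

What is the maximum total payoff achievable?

26

Treat it as a binary knapsack problem.
R + K: cost 3 + 3 = 6 ≤ 14, payoff 15 + 11 = 26.
N + R: cost 9 + 3 = 12 ≤ 14, payoff 8 + 15 = 23.
Best is R and K with total payoff 26.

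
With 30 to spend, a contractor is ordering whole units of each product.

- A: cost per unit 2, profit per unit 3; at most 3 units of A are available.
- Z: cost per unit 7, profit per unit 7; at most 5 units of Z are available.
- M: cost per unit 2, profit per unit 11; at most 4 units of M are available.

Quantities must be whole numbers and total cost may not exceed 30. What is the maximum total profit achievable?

This is a bounded integer knapsack.
M has the best ratio (11/2); taking only M gives at most 4×11 = 44 (stopped by the supply cap of 4).
Mixing does better — 3×A, 2×Z, and 4×M: cost 28 ≤ 30, profit 3·3 + 2·7 + 4·11 = 67.

67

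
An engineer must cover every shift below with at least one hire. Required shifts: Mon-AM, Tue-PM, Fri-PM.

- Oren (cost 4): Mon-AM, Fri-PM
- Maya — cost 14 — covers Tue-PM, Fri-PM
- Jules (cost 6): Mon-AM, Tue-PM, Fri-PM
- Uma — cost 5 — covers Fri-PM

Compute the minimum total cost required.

6

The greedy cost-per-new-shift heuristic would pick Oren and Jules for 10, but a cheaper cover exists.
Jules alone covers Mon-AM, Tue-PM, Fri-PM — every shift.
Total cost: 6.
No cover costs less than 6.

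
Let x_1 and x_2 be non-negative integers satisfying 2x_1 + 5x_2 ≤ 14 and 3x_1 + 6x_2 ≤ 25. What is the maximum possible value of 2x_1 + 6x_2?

16

The continuous relaxation peaks at (0, 2.8) with value 16.80; rounding to a feasible lattice point costs some objective.
(x_1,x_2)=(2,2): 2·2+5·2=14≤14, 3·2+6·2=18≤25, objective 16.
(x_1,x_2)=(1,2): 2·1+5·2=12≤14, 3·1+6·2=15≤25, objective 14.
(x_1,x_2)=(3,1): 2·3+5·1=11≤14, 3·3+6·1=15≤25, objective 12.
No feasible integer point exceeds 16.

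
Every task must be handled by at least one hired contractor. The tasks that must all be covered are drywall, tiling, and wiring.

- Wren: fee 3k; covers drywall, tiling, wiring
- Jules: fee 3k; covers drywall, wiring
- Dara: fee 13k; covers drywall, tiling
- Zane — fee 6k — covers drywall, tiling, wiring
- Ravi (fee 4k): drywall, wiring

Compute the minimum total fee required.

3

Wren alone covers drywall, tiling, wiring — every task.
Total fee: 3.
No cover costs less than 3.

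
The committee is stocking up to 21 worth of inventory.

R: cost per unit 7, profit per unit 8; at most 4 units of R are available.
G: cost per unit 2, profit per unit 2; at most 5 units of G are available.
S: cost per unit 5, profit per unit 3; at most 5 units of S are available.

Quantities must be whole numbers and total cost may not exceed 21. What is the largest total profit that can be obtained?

This is a bounded integer knapsack.
3×R: cost 21 ≤ 21, profit 3·8 = 24.
2×R and 3×G: cost 20 ≤ 21, profit 2·8 + 3·2 = 22.
Best is 24.

24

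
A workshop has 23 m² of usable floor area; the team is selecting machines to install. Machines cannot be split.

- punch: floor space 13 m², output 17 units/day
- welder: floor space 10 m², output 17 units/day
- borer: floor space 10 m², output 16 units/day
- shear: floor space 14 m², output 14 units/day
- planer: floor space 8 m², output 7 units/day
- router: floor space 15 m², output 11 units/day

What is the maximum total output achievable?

34

This is an integer program with binary decision variables.
punch + borer: floor space 13 + 10 = 23 ≤ 23, output 17 + 16 = 33.
punch + welder: floor space 13 + 10 = 23 ≤ 23, output 17 + 17 = 34.
welder + borer: floor space 10 + 10 = 20 ≤ 23, output 17 + 16 = 33.
Best is punch and welder with total output 34.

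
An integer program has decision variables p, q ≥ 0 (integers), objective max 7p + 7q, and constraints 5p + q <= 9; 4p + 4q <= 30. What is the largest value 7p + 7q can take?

49

Relaxing integrality, the LP optimum is 52.50 at (p,q) = (0, 7.5), which is not an integer point.
(p,q)=(0,7): 5·0+1·7=7≤9, 4·0+4·7=28≤30, objective 49.
(p,q)=(0,6): 5·0+1·6=6≤9, 4·0+4·6=24≤30, objective 42.
The best lattice point is (0,7), giving 49.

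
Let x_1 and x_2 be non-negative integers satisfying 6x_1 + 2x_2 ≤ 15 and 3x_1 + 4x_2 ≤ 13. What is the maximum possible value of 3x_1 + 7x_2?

21

The continuous relaxation peaks at (0, 3.25) with value 22.75; rounding to a feasible lattice point costs some objective.
(x_1,x_2)=(0,3): 6·0+2·3=6≤15, 3·0+4·3=12≤13, objective 21.
(x_1,x_2)=(1,2): 6·1+2·2=10≤15, 3·1+4·2=11≤13, objective 17.
(x_1,x_2)=(0,2): 6·0+2·2=4≤15, 3·0+4·2=8≤13, objective 14.
Maximum is 21 at (x_1,x_2)=(0,3).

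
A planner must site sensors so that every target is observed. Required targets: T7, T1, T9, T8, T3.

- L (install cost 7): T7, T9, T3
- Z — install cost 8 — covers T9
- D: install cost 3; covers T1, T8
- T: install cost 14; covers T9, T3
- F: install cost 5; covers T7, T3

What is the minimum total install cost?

10

This is a weighted set-cover instance.
Choose L and D: together they cover T7, T1, T9, T8, T3 — every target.
Total install cost: 7 + 3 = 10.
No cover costs less than 10.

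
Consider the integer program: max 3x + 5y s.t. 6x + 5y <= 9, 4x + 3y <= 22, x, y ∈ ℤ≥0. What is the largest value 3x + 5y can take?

(x,y)=(0,1): 6·0+5·1=5≤9, 4·0+3·1=3≤22, objective 5.
(x,y)=(1,0): 6·1+5·0=6≤9, 4·1+3·0=4≤22, objective 3.
(x,y)=(0,0): 6·0+5·0=0≤9, 4·0+3·0=0≤22, objective 0.
No feasible integer point exceeds 5.

5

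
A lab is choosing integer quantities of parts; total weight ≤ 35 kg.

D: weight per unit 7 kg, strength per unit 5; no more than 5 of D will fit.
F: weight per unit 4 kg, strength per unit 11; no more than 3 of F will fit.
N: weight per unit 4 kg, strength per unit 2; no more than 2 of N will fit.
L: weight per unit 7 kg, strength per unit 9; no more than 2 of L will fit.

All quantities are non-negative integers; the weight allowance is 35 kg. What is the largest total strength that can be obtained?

56

Take 1×D, 3×F, and 2×L: weight 33 ≤ 35, strength 1·5 + 3·11 + 2·9 = 56.
F has the best ratio (11/4) and is taken to its limit of 3; remaining capacity is filled optimally with the others.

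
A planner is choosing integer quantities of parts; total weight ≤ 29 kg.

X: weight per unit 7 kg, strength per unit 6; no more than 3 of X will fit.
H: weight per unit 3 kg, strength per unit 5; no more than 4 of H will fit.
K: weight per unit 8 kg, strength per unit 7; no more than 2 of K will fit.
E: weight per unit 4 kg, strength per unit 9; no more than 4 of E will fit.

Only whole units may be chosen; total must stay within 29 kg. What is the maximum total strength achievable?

4×H and 4×E: weight 28 ≤ 29, strength 4·5 + 4·9 = 56.
1×X, 2×H, and 4×E: weight 29 ≤ 29, strength 1·6 + 2·5 + 4·9 = 52.
Best is 56.

56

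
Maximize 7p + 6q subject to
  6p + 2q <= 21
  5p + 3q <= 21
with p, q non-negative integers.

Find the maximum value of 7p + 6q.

(p,q)=(0,7): 6·0+2·7=14≤21, 5·0+3·7=21≤21, objective 42.
(p,q)=(0,6): 6·0+2·6=12≤21, 5·0+3·6=18≤21, objective 36.
Maximum is 42 at (p,q)=(0,7).

42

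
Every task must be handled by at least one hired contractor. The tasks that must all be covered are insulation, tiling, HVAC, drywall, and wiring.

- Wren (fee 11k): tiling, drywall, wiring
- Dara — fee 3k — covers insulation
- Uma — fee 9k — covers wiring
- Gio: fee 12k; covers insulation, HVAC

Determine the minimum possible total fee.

23

This is a weighted set-cover instance.
Choose Wren and Gio: together they cover insulation, tiling, HVAC, drywall, wiring — every task.
Total fee: 11 + 12 = 23.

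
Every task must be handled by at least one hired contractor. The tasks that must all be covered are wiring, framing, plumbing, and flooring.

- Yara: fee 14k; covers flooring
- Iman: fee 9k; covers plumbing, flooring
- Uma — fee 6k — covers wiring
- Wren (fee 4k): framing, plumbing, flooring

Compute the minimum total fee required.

10

Choose Uma and Wren: together they cover wiring, framing, plumbing, flooring — every task.
Total fee: 6 + 4 = 10.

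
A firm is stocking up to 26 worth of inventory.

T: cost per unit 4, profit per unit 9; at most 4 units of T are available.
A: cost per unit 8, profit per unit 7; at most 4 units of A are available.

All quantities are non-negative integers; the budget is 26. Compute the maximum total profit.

43

4×T and 1×A: cost 24 ≤ 26, profit 4·9 + 1·7 = 43.
4×T: cost 16 ≤ 26, profit 4·9 = 36.
Best is 43.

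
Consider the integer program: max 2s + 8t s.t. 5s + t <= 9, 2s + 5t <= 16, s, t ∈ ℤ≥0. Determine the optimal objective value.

24

The continuous relaxation peaks at (0, 3.2) with value 25.60; rounding to a feasible lattice point costs some objective.
(s,t)=(0,3): 5·0+1·3=3≤9, 2·0+5·3=15≤16, objective 24.
(s,t)=(1,2): 5·1+1·2=7≤9, 2·1+5·2=12≤16, objective 18.
(s,t)=(0,2): 5·0+1·2=2≤9, 2·0+5·2=10≤16, objective 16.
No feasible integer point exceeds 24.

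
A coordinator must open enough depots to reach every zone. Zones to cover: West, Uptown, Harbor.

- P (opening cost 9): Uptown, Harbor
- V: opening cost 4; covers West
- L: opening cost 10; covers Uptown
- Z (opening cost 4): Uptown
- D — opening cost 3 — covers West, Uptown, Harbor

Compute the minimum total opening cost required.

3

This is an integer covering problem.
D alone covers West, Uptown, Harbor — every zone.
Total opening cost: 3.
No cover costs less than 3.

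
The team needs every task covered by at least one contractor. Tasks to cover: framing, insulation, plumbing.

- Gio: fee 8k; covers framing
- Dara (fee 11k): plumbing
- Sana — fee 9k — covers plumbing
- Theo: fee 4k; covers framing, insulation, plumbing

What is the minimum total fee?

Theo alone covers framing, insulation, plumbing — every task.
Total fee: 4.

4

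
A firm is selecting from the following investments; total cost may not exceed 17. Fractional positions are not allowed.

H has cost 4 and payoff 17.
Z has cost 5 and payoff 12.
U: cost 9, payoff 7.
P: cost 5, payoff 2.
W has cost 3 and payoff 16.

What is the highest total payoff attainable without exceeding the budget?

Allowing fractional choices, the relaxed optimum would be about 48.9, but investments are indivisible.
H + Z + W: cost 4 + 5 + 3 = 12 ≤ 17, payoff 17 + 12 + 16 = 45.
H + Z + P + W: cost 4 + 5 + 5 + 3 = 17 ≤ 17, payoff 17 + 12 + 2 + 16 = 47.
Best is H, Z, P, and W with total payoff 47.

47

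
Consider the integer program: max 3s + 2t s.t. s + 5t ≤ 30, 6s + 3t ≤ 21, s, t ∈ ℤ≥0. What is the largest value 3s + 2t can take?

13

(s,t)=(1,5): 1·1+5·5=26≤30, 6·1+3·5=21≤21, objective 13.
(s,t)=(0,6): 1·0+5·6=30≤30, 6·0+3·6=18≤21, objective 12.
The best lattice point is (1,5), giving 13.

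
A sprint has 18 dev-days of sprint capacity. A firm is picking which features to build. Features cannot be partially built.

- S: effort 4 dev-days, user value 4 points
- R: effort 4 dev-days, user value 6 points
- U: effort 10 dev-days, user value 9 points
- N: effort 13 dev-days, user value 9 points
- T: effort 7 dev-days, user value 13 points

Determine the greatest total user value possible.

23

This is a 0-1 knapsack instance.
Allowing fractional choices, the relaxed optimum would be about 25.7, but features are indivisible.
S + R + T: effort 4 + 4 + 7 = 15 ≤ 18, user value 4 + 6 + 13 = 23.
U + T: effort 10 + 7 = 17 ≤ 18, user value 9 + 13 = 22.
Best is S, R, and T with total user value 23.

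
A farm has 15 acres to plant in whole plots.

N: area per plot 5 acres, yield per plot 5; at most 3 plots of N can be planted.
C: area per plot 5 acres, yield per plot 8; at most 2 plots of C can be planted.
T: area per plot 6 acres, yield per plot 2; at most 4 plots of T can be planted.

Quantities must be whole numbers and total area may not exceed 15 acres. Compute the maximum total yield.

21

2×N and 1×C: area 15 ≤ 15, yield 2·5 + 1·8 = 18.
1×N and 2×C: area 15 ≤ 15, yield 1·5 + 2·8 = 21.
Best is 21.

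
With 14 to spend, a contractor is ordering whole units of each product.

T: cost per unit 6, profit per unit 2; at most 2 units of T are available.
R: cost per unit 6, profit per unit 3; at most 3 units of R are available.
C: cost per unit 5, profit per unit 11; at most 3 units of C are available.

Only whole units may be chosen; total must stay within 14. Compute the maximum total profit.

This is a bounded integer knapsack.
C has the best ratio (11/5); taking only C gives at most 2×11 = 22 (stopped by the cost limit).
Optimal: 2×C: cost 10 ≤ 14, profit 2·11 = 22.

22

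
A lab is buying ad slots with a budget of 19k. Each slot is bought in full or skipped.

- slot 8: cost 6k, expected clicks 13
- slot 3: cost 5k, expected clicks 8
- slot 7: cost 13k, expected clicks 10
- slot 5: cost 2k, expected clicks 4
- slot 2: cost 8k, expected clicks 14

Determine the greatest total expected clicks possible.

Allowing fractional choices, the relaxed optimum would be about 35.8, but ad slots are indivisible.
slot 8 + slot 3 + slot 2: cost 6 + 5 + 8 = 19 ≤ 19, expected clicks 13 + 8 + 14 = 35.
slot 8 + slot 2: cost 6 + 8 = 14 ≤ 19, expected clicks 13 + 14 = 27.
slot 8 + slot 5 + slot 2: cost 6 + 2 + 8 = 16 ≤ 19, expected clicks 13 + 4 + 14 = 31.
Best is slot 8, slot 3, and slot 2 with total expected clicks 35.

35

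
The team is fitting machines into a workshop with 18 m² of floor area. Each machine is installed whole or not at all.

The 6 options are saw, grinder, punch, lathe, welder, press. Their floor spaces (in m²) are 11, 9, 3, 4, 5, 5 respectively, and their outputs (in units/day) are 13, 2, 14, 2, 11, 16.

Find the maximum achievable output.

43

This is an integer program with binary decision variables.
punch + lathe + welder + press: floor space 3 + 4 + 5 + 5 = 17 ≤ 18, output 14 + 2 + 11 + 16 = 43.
punch + welder + press: floor space 3 + 5 + 5 = 13 ≤ 18, output 14 + 11 + 16 = 41.
Best is punch, lathe, welder, and press with total output 43.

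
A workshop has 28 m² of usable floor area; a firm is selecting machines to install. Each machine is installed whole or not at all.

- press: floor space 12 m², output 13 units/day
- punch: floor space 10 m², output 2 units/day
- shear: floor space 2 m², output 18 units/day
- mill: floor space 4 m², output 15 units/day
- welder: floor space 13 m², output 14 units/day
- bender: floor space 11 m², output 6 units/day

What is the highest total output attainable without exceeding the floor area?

Allowing fractional choices, the relaxed optimum would be about 56.8, but machines are indivisible.
shear + mill + welder: floor space 2 + 4 + 13 = 19 ≤ 28, output 18 + 15 + 14 = 47.
press + punch + shear + mill: floor space 12 + 10 + 2 + 4 = 28 ≤ 28, output 13 + 2 + 18 + 15 = 48.
Best is press, punch, shear, and mill with total output 48.

48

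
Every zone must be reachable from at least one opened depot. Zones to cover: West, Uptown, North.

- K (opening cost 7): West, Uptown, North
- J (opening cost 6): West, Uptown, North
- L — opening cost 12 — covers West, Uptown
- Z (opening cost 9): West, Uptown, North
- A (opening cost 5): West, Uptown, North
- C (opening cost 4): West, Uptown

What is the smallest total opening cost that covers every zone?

A alone covers West, Uptown, North — every zone.
Total opening cost: 5.

5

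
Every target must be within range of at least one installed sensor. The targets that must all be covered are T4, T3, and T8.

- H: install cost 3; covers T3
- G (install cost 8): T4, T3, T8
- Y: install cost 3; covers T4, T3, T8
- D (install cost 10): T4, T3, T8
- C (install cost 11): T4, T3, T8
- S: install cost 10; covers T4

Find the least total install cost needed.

This is an integer covering problem.
Y alone covers T4, T3, T8 — every target.
Total install cost: 3.
No cover costs less than 3.

3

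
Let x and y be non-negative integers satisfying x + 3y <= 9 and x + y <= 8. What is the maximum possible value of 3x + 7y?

25

The continuous relaxation peaks at (7.5, 0.5) with value 26.00; rounding to a feasible lattice point costs some objective.
(x,y)=(6,1) is feasible, giving 25.
(x,y)=(8,0) is feasible, giving 24.
The best lattice point is (6,1), giving 25.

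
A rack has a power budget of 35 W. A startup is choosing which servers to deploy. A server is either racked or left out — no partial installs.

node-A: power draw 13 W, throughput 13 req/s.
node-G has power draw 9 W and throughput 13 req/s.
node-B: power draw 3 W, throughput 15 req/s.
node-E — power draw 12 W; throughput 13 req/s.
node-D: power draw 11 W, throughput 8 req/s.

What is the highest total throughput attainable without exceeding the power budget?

Allowing fractional choices, the relaxed optimum would be about 52.0, but servers are indivisible.
node-G + node-B + node-E + node-D: power draw 9 + 3 + 12 + 11 = 35 ≤ 35, throughput 13 + 15 + 13 + 8 = 49.
node-G + node-B + node-E: power draw 9 + 3 + 12 = 24 ≤ 35, throughput 13 + 15 + 13 = 41.
Best is node-G, node-B, node-E, and node-D with total throughput 49.

49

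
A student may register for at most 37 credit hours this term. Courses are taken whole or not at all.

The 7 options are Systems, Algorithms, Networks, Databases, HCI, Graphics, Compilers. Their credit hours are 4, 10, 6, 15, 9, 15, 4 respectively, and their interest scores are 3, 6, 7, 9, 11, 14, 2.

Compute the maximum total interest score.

Networks + HCI + Graphics + Compilers: credit hours 6 + 9 + 15 + 4 = 34 ≤ 37, interest score 7 + 11 + 14 + 2 = 34.
Systems + Networks + HCI + Graphics: credit hours 4 + 6 + 9 + 15 = 34 ≤ 37, interest score 3 + 7 + 11 + 14 = 35.
Networks + HCI + Graphics: credit hours 6 + 9 + 15 = 30 ≤ 37, interest score 7 + 11 + 14 = 32.
Best is Systems, Networks, HCI, and Graphics with total interest score 35.

35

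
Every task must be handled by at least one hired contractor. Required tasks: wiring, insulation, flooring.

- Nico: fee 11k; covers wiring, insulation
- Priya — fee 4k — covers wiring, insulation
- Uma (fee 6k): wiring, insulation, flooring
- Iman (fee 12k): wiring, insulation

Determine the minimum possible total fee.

6

This is an integer covering problem.
The greedy cost-per-new-task heuristic would pick Priya and Uma for 10, but a cheaper cover exists.
Uma alone covers wiring, insulation, flooring — every task.
Total fee: 6.
No cover costs less than 6.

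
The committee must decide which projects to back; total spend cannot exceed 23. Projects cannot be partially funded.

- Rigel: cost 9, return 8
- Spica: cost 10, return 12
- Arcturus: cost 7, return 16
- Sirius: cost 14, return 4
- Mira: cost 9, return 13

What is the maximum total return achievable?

This is an integer program with binary decision variables.
Allowing fractional choices, the relaxed optimum would be about 37.4, but projects are indivisible.
Spica + Mira: cost 10 + 9 = 19 ≤ 23, return 12 + 13 = 25.
Arcturus + Mira: cost 7 + 9 = 16 ≤ 23, return 16 + 13 = 29.
Spica + Arcturus: cost 10 + 7 = 17 ≤ 23, return 12 + 16 = 28.
Best is Arcturus and Mira with total return 29.

29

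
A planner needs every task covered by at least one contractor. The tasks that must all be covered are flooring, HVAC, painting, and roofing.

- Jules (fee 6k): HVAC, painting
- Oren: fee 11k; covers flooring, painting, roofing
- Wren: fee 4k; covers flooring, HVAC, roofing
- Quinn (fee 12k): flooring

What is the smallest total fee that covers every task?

Choose Jules and Wren: together they cover flooring, HVAC, painting, roofing — every task.
Total fee: 6 + 4 = 10.
No cover costs less than 10.

10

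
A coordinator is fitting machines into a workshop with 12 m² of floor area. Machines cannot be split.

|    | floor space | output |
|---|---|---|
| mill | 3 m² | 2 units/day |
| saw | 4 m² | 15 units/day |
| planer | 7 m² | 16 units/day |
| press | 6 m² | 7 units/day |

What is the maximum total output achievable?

Allowing fractional choices, the relaxed optimum would be about 32.2, but machines are indivisible.
saw + press: floor space 4 + 6 = 10 ≤ 12, output 15 + 7 = 22.
saw + planer: floor space 4 + 7 = 11 ≤ 12, output 15 + 16 = 31.
Best is saw and planer with total output 31.

31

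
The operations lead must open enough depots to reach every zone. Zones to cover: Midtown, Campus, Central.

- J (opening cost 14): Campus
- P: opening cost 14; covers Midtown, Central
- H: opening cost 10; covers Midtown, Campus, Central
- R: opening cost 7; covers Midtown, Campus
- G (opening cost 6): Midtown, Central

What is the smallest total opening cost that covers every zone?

10

This is a weighted set-cover instance.
The greedy cost-per-new-zone heuristic would pick G and R for 13, but a cheaper cover exists.
H alone covers Midtown, Campus, Central — every zone.
Total opening cost: 10.
No cover costs less than 10.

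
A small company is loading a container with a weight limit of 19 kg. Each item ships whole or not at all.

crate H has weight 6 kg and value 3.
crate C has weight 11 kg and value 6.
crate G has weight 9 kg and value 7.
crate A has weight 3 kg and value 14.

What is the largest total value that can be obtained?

Take crate H, crate G, and crate A: weight 6 + 9 + 3 = 18 ≤ 19, value 3 + 7 + 14 = 24.
No other feasible combination does better.

24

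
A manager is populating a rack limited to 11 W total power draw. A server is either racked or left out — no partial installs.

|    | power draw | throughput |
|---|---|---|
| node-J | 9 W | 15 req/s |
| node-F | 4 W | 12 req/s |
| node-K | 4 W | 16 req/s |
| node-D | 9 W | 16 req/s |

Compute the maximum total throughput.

28

Allowing fractional choices, the relaxed optimum would be about 33.3, but servers are indivisible.
node-F + node-K: power draw 4 + 4 = 8 ≤ 11, throughput 12 + 16 = 28.
node-K: power draw 4 ≤ 11, throughput 16.
node-D: power draw 9 ≤ 11, throughput 16.
Best is node-F and node-K with total throughput 28.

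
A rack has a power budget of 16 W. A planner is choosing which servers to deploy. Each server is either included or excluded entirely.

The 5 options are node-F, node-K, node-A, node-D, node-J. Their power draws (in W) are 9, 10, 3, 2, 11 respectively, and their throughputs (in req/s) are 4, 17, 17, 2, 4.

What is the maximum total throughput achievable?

node-K + node-A + node-D: power draw 10 + 3 + 2 = 15 ≤ 16, throughput 17 + 17 + 2 = 36.
node-F + node-A + node-D: power draw 9 + 3 + 2 = 14 ≤ 16, throughput 4 + 17 + 2 = 23.
node-K + node-A: power draw 10 + 3 = 13 ≤ 16, throughput 17 + 17 = 34.
Best is node-K, node-A, and node-D with total throughput 36.

36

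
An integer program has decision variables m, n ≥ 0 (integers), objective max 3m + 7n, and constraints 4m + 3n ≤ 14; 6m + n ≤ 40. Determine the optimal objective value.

Relaxing integrality, the LP optimum is 32.67 at (m,n) = (0, 4.67), which is not an integer point.
(m,n)=(0,4): 4·0+3·4=12≤14, 6·0+1·4=4≤40, objective 28.
(m,n)=(1,3): 4·1+3·3=13≤14, 6·1+1·3=9≤40, objective 24.
(m,n)=(0,3): 4·0+3·3=9≤14, 6·0+1·3=3≤40, objective 21.
The best lattice point is (0,4), giving 28.

28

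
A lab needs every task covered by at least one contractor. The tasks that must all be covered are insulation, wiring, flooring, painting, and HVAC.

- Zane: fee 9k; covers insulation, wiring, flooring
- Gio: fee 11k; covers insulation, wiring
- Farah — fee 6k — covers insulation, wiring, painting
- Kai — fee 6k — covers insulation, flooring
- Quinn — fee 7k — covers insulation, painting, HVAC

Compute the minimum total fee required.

16

This is an integer covering problem.
Choose Zane and Quinn: together they cover insulation, wiring, flooring, painting, HVAC — every task.
Total fee: 9 + 7 = 16.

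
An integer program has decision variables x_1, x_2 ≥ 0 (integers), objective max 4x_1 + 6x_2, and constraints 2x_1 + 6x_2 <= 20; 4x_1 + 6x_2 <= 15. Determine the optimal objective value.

(x_1,x_2)=(2,1) is feasible, giving 14.
(x_1,x_2)=(3,0) is feasible, giving 12.
(x_1,x_2)=(1,1) is feasible, giving 10.
No feasible integer point exceeds 14.

14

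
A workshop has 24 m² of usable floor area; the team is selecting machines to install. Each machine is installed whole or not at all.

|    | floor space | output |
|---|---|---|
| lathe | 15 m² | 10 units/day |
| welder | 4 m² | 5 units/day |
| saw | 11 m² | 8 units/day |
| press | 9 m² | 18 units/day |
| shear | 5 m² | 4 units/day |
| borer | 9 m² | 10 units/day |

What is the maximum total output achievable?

33

Allowing fractional choices, the relaxed optimum would be about 34.6, but machines are indivisible.
welder + press + borer: floor space 4 + 9 + 9 = 22 ≤ 24, output 5 + 18 + 10 = 33.
press + shear + borer: floor space 9 + 5 + 9 = 23 ≤ 24, output 18 + 4 + 10 = 32.
Best is welder, press, and borer with total output 33.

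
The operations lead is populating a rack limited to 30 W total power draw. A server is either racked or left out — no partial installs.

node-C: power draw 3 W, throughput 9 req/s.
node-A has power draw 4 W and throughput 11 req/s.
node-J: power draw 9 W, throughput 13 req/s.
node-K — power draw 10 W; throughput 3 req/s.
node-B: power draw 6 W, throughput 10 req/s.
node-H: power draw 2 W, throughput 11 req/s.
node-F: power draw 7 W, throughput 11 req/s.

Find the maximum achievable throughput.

This is a 0-1 knapsack instance.
node-C + node-A + node-J + node-B + node-H: power draw 3 + 4 + 9 + 6 + 2 = 24 ≤ 30, throughput 9 + 11 + 13 + 10 + 11 = 54.
node-C + node-A + node-J + node-H + node-F: power draw 3 + 4 + 9 + 2 + 7 = 25 ≤ 30, throughput 9 + 11 + 13 + 11 + 11 = 55.
node-A + node-J + node-B + node-H + node-F: power draw 4 + 9 + 6 + 2 + 7 = 28 ≤ 30, throughput 11 + 13 + 10 + 11 + 11 = 56.
Best is node-A, node-J, node-B, node-H, and node-F with total throughput 56.

56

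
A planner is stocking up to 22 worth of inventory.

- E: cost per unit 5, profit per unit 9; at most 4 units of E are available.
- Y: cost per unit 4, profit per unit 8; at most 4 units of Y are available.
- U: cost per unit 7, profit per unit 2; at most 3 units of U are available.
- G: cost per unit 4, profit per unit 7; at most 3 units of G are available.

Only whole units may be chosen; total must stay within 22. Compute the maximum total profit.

This is a bounded integer knapsack.
Take 2×E and 3×Y: cost 22 ≤ 22, profit 2·9 + 3·8 = 42.
No other integer combination yields more.

42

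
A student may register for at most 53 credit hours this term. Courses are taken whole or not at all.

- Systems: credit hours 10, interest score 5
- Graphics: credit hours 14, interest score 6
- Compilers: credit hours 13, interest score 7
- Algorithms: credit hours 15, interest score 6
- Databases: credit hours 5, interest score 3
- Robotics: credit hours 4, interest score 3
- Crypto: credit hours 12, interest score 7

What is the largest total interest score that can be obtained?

28

Allowing fractional choices, the relaxed optimum would be about 28.9, but courses are indivisible.
Compilers + Algorithms + Databases + Robotics + Crypto: credit hours 13 + 15 + 5 + 4 + 12 = 49 ≤ 53, interest score 7 + 6 + 3 + 3 + 7 = 26.
Systems + Graphics + Compilers + Robotics + Crypto: credit hours 10 + 14 + 13 + 4 + 12 = 53 ≤ 53, interest score 5 + 6 + 7 + 3 + 7 = 28.
Graphics + Compilers + Databases + Robotics + Crypto: credit hours 14 + 13 + 5 + 4 + 12 = 48 ≤ 53, interest score 6 + 7 + 3 + 3 + 7 = 26.
Best is Systems, Graphics, Compilers, Robotics, and Crypto with total interest score 28.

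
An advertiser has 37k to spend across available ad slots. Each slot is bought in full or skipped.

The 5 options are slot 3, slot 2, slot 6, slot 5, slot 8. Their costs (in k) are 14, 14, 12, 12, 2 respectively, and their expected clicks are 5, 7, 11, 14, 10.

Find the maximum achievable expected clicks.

Allowing fractional choices, the relaxed optimum would be about 40.5, but ad slots are indivisible.
slot 2 + slot 5 + slot 8: cost 14 + 12 + 2 = 28 ≤ 37, expected clicks 7 + 14 + 10 = 31.
slot 3 + slot 5 + slot 8: cost 14 + 12 + 2 = 28 ≤ 37, expected clicks 5 + 14 + 10 = 29.
slot 6 + slot 5 + slot 8: cost 12 + 12 + 2 = 26 ≤ 37, expected clicks 11 + 14 + 10 = 35.
Best is slot 6, slot 5, and slot 8 with total expected clicks 35.

35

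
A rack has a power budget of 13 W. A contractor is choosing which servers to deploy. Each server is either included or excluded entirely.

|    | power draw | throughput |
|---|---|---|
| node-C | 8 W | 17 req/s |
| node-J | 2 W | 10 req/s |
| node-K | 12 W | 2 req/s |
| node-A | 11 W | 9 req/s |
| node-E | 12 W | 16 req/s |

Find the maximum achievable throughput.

Treat it as a binary knapsack problem.
Allowing fractional choices, the relaxed optimum would be about 31.0, but servers are indivisible.
node-C: power draw 8 ≤ 13, throughput 17.
node-J + node-A: power draw 2 + 11 = 13 ≤ 13, throughput 10 + 9 = 19.
node-C + node-J: power draw 8 + 2 = 10 ≤ 13, throughput 17 + 10 = 27.
Best is node-C and node-J with total throughput 27.

27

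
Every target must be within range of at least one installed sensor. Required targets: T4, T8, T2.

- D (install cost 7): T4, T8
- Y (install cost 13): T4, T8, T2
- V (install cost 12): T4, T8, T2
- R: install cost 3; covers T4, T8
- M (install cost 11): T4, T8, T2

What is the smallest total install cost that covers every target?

M alone covers T4, T8, T2 — every target.
Total install cost: 11.

11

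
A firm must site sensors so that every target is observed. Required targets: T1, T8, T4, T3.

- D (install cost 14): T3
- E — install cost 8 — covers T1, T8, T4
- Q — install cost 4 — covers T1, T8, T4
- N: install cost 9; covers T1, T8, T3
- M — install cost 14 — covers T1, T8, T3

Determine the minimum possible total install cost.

13

This is an integer covering problem.
Choose Q and N: together they cover T1, T8, T4, T3 — every target.
Total install cost: 4 + 9 = 13.
No cover costs less than 13.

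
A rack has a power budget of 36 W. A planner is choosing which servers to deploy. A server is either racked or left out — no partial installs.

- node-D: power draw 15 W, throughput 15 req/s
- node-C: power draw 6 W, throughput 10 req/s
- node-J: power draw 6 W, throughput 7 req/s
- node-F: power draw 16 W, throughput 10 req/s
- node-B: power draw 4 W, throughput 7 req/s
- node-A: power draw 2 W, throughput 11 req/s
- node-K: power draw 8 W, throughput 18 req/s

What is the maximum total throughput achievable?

Allowing fractional choices, the relaxed optimum would be about 63.0, but servers are indivisible.
node-D + node-C + node-B + node-A + node-K: power draw 15 + 6 + 4 + 2 + 8 = 35 ≤ 36, throughput 15 + 10 + 7 + 11 + 18 = 61.
node-D + node-J + node-B + node-A + node-K: power draw 15 + 6 + 4 + 2 + 8 = 35 ≤ 36, throughput 15 + 7 + 7 + 11 + 18 = 58.
node-C + node-F + node-B + node-A + node-K: power draw 6 + 16 + 4 + 2 + 8 = 36 ≤ 36, throughput 10 + 10 + 7 + 11 + 18 = 56.
Best is node-D, node-C, node-B, node-A, and node-K with total throughput 61.

61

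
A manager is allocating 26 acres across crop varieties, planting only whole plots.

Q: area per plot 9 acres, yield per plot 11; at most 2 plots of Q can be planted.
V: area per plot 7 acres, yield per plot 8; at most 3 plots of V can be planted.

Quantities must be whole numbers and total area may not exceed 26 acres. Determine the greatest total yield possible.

30

This is a bounded integer knapsack.
Q has the best ratio (11/9); taking only Q gives at most 2×11 = 22 (stopped by the area limit).
Mixing does better — 2×Q and 1×V: area 25 ≤ 26, yield 2·11 + 1·8 = 30.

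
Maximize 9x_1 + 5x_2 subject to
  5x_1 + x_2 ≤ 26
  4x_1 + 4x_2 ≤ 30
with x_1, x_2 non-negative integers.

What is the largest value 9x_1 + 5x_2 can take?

51

Relaxing integrality, the LP optimum is 56.00 at (x_1,x_2) = (4.62, 2.88), which is not an integer point.
(x_1,x_2)=(4,3): 5·4+1·3=23≤26, 4·4+4·3=28≤30, objective 51.
(x_1,x_2)=(5,1): 5·5+1·1=26≤26, 4·5+4·1=24≤30, objective 50.
No feasible integer point exceeds 51.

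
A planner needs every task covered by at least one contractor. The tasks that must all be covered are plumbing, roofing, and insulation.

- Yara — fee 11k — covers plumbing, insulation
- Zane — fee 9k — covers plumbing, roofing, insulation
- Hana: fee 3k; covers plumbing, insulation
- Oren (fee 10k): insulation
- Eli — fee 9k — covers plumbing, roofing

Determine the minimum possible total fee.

9

Zane alone covers plumbing, roofing, insulation — every task.
Total fee: 9.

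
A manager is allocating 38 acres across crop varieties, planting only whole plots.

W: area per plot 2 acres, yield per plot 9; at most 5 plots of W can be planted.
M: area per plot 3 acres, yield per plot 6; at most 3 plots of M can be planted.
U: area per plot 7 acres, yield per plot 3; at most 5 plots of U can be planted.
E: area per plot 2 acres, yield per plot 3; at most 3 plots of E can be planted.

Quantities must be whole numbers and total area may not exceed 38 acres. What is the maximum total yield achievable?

W has the best ratio (9/2); taking only W gives at most 5×9 = 45 (stopped by the supply cap of 5).
Mixing does better — 5×W, 3×M, 1×U, and 3×E: area 32 ≤ 38, yield 5·9 + 3·6 + 1·3 + 3·3 = 75.

75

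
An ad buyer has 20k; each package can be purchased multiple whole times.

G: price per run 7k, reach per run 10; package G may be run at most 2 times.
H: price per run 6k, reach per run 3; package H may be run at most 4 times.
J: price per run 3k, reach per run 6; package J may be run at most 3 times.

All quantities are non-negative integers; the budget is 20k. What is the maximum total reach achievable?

32

Take 2×G and 2×J: price 20 ≤ 20, reach 2·10 + 2·6 = 32.
No other integer combination yields more.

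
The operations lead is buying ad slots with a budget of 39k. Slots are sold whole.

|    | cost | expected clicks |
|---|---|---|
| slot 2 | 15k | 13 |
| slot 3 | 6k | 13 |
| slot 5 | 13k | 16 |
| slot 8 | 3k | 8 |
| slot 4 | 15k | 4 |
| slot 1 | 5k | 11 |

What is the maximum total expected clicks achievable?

Allowing fractional choices, the relaxed optimum would be about 58.4, but ad slots are indivisible.
slot 2 + slot 3 + slot 5 + slot 1: cost 15 + 6 + 13 + 5 = 39 ≤ 39, expected clicks 13 + 13 + 16 + 11 = 53.
slot 2 + slot 3 + slot 5 + slot 8: cost 15 + 6 + 13 + 3 = 37 ≤ 39, expected clicks 13 + 13 + 16 + 8 = 50.
Best is slot 2, slot 3, slot 5, and slot 1 with total expected clicks 53.

53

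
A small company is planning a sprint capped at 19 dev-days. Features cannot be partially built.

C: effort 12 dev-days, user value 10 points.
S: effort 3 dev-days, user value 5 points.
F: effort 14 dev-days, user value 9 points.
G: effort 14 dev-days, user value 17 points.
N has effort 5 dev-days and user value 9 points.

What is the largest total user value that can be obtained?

26

Allowing fractional choices, the relaxed optimum would be about 27.4, but features are indivisible.
C + N: effort 12 + 5 = 17 ≤ 19, user value 10 + 9 = 19.
G + N: effort 14 + 5 = 19 ≤ 19, user value 17 + 9 = 26.
S + G: effort 3 + 14 = 17 ≤ 19, user value 5 + 17 = 22.
Best is G and N with total user value 26.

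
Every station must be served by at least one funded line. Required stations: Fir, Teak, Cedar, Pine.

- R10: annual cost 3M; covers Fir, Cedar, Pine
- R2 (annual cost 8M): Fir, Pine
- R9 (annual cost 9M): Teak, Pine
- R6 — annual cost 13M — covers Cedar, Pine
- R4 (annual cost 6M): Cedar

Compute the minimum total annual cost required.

Choose R10 and R9: together they cover Fir, Teak, Cedar, Pine — every station.
Total annual cost: 3 + 9 = 12.
No cover costs less than 12.

12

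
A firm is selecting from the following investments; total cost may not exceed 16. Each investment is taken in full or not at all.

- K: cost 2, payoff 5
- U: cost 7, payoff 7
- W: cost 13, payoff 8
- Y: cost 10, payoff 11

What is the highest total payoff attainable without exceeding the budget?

This is an integer program with binary decision variables.
Allowing fractional choices, the relaxed optimum would be about 20.0, but investments are indivisible.
K + W: cost 2 + 13 = 15 ≤ 16, payoff 5 + 8 = 13.
K + Y: cost 2 + 10 = 12 ≤ 16, payoff 5 + 11 = 16.
Best is K and Y with total payoff 16.

16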